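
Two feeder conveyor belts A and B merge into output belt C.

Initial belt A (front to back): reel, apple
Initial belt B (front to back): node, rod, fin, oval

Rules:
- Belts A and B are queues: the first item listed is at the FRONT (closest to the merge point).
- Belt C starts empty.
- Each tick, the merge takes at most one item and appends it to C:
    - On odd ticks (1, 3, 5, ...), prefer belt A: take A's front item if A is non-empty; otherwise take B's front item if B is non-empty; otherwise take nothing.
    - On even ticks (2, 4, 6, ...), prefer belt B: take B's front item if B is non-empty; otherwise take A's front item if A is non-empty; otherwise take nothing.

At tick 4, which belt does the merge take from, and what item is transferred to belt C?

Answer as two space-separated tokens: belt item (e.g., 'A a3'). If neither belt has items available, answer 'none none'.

Answer: B rod

Derivation:
Tick 1: prefer A, take reel from A; A=[apple] B=[node,rod,fin,oval] C=[reel]
Tick 2: prefer B, take node from B; A=[apple] B=[rod,fin,oval] C=[reel,node]
Tick 3: prefer A, take apple from A; A=[-] B=[rod,fin,oval] C=[reel,node,apple]
Tick 4: prefer B, take rod from B; A=[-] B=[fin,oval] C=[reel,node,apple,rod]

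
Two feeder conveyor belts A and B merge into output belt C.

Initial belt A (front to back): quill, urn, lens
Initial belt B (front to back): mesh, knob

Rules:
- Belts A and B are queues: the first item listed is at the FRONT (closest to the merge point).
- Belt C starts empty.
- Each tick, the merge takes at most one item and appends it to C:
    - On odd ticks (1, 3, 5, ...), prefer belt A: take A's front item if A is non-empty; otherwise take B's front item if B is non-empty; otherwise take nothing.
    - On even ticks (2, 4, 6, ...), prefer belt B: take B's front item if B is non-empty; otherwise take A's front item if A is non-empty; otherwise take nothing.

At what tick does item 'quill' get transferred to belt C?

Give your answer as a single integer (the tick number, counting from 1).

Tick 1: prefer A, take quill from A; A=[urn,lens] B=[mesh,knob] C=[quill]

Answer: 1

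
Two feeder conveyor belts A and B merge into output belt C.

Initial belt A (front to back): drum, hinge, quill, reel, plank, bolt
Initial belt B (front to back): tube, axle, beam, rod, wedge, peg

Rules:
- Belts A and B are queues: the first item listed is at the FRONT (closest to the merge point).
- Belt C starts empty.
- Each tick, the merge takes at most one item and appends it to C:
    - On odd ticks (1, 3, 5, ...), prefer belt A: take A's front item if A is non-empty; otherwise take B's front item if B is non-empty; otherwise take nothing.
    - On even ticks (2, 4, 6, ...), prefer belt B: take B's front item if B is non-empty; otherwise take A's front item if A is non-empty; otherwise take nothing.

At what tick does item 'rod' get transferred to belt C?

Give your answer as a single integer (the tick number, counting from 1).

Tick 1: prefer A, take drum from A; A=[hinge,quill,reel,plank,bolt] B=[tube,axle,beam,rod,wedge,peg] C=[drum]
Tick 2: prefer B, take tube from B; A=[hinge,quill,reel,plank,bolt] B=[axle,beam,rod,wedge,peg] C=[drum,tube]
Tick 3: prefer A, take hinge from A; A=[quill,reel,plank,bolt] B=[axle,beam,rod,wedge,peg] C=[drum,tube,hinge]
Tick 4: prefer B, take axle from B; A=[quill,reel,plank,bolt] B=[beam,rod,wedge,peg] C=[drum,tube,hinge,axle]
Tick 5: prefer A, take quill from A; A=[reel,plank,bolt] B=[beam,rod,wedge,peg] C=[drum,tube,hinge,axle,quill]
Tick 6: prefer B, take beam from B; A=[reel,plank,bolt] B=[rod,wedge,peg] C=[drum,tube,hinge,axle,quill,beam]
Tick 7: prefer A, take reel from A; A=[plank,bolt] B=[rod,wedge,peg] C=[drum,tube,hinge,axle,quill,beam,reel]
Tick 8: prefer B, take rod from B; A=[plank,bolt] B=[wedge,peg] C=[drum,tube,hinge,axle,quill,beam,reel,rod]

Answer: 8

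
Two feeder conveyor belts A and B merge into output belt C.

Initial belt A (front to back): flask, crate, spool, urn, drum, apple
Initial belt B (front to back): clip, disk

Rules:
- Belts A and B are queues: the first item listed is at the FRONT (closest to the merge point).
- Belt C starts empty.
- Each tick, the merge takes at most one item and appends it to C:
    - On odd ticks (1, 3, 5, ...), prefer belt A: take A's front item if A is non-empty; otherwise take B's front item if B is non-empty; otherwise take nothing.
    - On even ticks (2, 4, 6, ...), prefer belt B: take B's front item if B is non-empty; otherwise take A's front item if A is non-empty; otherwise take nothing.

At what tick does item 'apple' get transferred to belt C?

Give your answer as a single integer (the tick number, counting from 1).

Tick 1: prefer A, take flask from A; A=[crate,spool,urn,drum,apple] B=[clip,disk] C=[flask]
Tick 2: prefer B, take clip from B; A=[crate,spool,urn,drum,apple] B=[disk] C=[flask,clip]
Tick 3: prefer A, take crate from A; A=[spool,urn,drum,apple] B=[disk] C=[flask,clip,crate]
Tick 4: prefer B, take disk from B; A=[spool,urn,drum,apple] B=[-] C=[flask,clip,crate,disk]
Tick 5: prefer A, take spool from A; A=[urn,drum,apple] B=[-] C=[flask,clip,crate,disk,spool]
Tick 6: prefer B, take urn from A; A=[drum,apple] B=[-] C=[flask,clip,crate,disk,spool,urn]
Tick 7: prefer A, take drum from A; A=[apple] B=[-] C=[flask,clip,crate,disk,spool,urn,drum]
Tick 8: prefer B, take apple from A; A=[-] B=[-] C=[flask,clip,crate,disk,spool,urn,drum,apple]

Answer: 8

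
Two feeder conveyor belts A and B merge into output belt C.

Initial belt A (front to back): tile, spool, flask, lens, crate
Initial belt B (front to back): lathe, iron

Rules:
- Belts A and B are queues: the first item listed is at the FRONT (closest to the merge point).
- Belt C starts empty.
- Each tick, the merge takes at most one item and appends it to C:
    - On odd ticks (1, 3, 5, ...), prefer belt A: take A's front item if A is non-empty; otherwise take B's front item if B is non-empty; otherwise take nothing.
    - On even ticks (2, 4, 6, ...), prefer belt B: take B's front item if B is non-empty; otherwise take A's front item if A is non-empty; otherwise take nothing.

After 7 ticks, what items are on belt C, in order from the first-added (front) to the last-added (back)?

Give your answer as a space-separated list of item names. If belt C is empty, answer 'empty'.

Tick 1: prefer A, take tile from A; A=[spool,flask,lens,crate] B=[lathe,iron] C=[tile]
Tick 2: prefer B, take lathe from B; A=[spool,flask,lens,crate] B=[iron] C=[tile,lathe]
Tick 3: prefer A, take spool from A; A=[flask,lens,crate] B=[iron] C=[tile,lathe,spool]
Tick 4: prefer B, take iron from B; A=[flask,lens,crate] B=[-] C=[tile,lathe,spool,iron]
Tick 5: prefer A, take flask from A; A=[lens,crate] B=[-] C=[tile,lathe,spool,iron,flask]
Tick 6: prefer B, take lens from A; A=[crate] B=[-] C=[tile,lathe,spool,iron,flask,lens]
Tick 7: prefer A, take crate from A; A=[-] B=[-] C=[tile,lathe,spool,iron,flask,lens,crate]

Answer: tile lathe spool iron flask lens crate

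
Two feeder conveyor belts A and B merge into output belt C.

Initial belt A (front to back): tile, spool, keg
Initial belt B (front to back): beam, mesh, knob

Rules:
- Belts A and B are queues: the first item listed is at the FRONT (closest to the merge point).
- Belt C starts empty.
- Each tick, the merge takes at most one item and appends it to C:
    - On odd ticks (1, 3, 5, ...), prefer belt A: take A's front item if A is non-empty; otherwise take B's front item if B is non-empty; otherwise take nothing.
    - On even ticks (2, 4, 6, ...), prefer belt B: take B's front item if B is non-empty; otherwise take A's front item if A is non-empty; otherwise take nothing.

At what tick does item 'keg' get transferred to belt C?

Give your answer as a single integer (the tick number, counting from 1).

Answer: 5

Derivation:
Tick 1: prefer A, take tile from A; A=[spool,keg] B=[beam,mesh,knob] C=[tile]
Tick 2: prefer B, take beam from B; A=[spool,keg] B=[mesh,knob] C=[tile,beam]
Tick 3: prefer A, take spool from A; A=[keg] B=[mesh,knob] C=[tile,beam,spool]
Tick 4: prefer B, take mesh from B; A=[keg] B=[knob] C=[tile,beam,spool,mesh]
Tick 5: prefer A, take keg from A; A=[-] B=[knob] C=[tile,beam,spool,mesh,keg]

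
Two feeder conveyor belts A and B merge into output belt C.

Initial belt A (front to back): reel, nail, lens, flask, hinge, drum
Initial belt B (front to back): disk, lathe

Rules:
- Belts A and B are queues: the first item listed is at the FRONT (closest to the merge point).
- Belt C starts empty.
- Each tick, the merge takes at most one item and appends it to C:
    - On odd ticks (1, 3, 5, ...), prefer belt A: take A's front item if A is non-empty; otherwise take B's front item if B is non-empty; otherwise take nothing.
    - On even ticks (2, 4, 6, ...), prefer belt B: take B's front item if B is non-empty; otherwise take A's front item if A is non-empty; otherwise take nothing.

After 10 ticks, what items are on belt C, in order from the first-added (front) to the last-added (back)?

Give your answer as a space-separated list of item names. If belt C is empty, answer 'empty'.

Answer: reel disk nail lathe lens flask hinge drum

Derivation:
Tick 1: prefer A, take reel from A; A=[nail,lens,flask,hinge,drum] B=[disk,lathe] C=[reel]
Tick 2: prefer B, take disk from B; A=[nail,lens,flask,hinge,drum] B=[lathe] C=[reel,disk]
Tick 3: prefer A, take nail from A; A=[lens,flask,hinge,drum] B=[lathe] C=[reel,disk,nail]
Tick 4: prefer B, take lathe from B; A=[lens,flask,hinge,drum] B=[-] C=[reel,disk,nail,lathe]
Tick 5: prefer A, take lens from A; A=[flask,hinge,drum] B=[-] C=[reel,disk,nail,lathe,lens]
Tick 6: prefer B, take flask from A; A=[hinge,drum] B=[-] C=[reel,disk,nail,lathe,lens,flask]
Tick 7: prefer A, take hinge from A; A=[drum] B=[-] C=[reel,disk,nail,lathe,lens,flask,hinge]
Tick 8: prefer B, take drum from A; A=[-] B=[-] C=[reel,disk,nail,lathe,lens,flask,hinge,drum]
Tick 9: prefer A, both empty, nothing taken; A=[-] B=[-] C=[reel,disk,nail,lathe,lens,flask,hinge,drum]
Tick 10: prefer B, both empty, nothing taken; A=[-] B=[-] C=[reel,disk,nail,lathe,lens,flask,hinge,drum]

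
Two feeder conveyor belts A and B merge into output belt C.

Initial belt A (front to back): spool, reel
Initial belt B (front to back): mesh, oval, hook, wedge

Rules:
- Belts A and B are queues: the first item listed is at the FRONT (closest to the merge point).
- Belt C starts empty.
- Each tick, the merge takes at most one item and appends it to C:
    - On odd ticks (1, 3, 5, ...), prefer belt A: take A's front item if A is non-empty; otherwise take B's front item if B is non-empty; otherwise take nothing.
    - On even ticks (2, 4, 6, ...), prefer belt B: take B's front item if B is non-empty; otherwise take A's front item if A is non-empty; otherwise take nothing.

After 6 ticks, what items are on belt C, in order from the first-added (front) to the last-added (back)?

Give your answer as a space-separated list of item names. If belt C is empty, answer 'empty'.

Tick 1: prefer A, take spool from A; A=[reel] B=[mesh,oval,hook,wedge] C=[spool]
Tick 2: prefer B, take mesh from B; A=[reel] B=[oval,hook,wedge] C=[spool,mesh]
Tick 3: prefer A, take reel from A; A=[-] B=[oval,hook,wedge] C=[spool,mesh,reel]
Tick 4: prefer B, take oval from B; A=[-] B=[hook,wedge] C=[spool,mesh,reel,oval]
Tick 5: prefer A, take hook from B; A=[-] B=[wedge] C=[spool,mesh,reel,oval,hook]
Tick 6: prefer B, take wedge from B; A=[-] B=[-] C=[spool,mesh,reel,oval,hook,wedge]

Answer: spool mesh reel oval hook wedge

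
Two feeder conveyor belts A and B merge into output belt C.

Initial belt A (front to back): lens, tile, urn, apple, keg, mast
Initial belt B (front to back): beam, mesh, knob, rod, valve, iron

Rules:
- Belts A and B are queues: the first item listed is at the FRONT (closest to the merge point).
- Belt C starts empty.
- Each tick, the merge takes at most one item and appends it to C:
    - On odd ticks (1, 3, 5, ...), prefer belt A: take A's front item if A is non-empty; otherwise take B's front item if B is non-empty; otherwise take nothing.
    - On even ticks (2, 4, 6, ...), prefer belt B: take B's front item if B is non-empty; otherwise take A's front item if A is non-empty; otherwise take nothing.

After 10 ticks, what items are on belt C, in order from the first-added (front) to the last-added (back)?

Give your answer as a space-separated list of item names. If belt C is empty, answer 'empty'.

Answer: lens beam tile mesh urn knob apple rod keg valve

Derivation:
Tick 1: prefer A, take lens from A; A=[tile,urn,apple,keg,mast] B=[beam,mesh,knob,rod,valve,iron] C=[lens]
Tick 2: prefer B, take beam from B; A=[tile,urn,apple,keg,mast] B=[mesh,knob,rod,valve,iron] C=[lens,beam]
Tick 3: prefer A, take tile from A; A=[urn,apple,keg,mast] B=[mesh,knob,rod,valve,iron] C=[lens,beam,tile]
Tick 4: prefer B, take mesh from B; A=[urn,apple,keg,mast] B=[knob,rod,valve,iron] C=[lens,beam,tile,mesh]
Tick 5: prefer A, take urn from A; A=[apple,keg,mast] B=[knob,rod,valve,iron] C=[lens,beam,tile,mesh,urn]
Tick 6: prefer B, take knob from B; A=[apple,keg,mast] B=[rod,valve,iron] C=[lens,beam,tile,mesh,urn,knob]
Tick 7: prefer A, take apple from A; A=[keg,mast] B=[rod,valve,iron] C=[lens,beam,tile,mesh,urn,knob,apple]
Tick 8: prefer B, take rod from B; A=[keg,mast] B=[valve,iron] C=[lens,beam,tile,mesh,urn,knob,apple,rod]
Tick 9: prefer A, take keg from A; A=[mast] B=[valve,iron] C=[lens,beam,tile,mesh,urn,knob,apple,rod,keg]
Tick 10: prefer B, take valve from B; A=[mast] B=[iron] C=[lens,beam,tile,mesh,urn,knob,apple,rod,keg,valve]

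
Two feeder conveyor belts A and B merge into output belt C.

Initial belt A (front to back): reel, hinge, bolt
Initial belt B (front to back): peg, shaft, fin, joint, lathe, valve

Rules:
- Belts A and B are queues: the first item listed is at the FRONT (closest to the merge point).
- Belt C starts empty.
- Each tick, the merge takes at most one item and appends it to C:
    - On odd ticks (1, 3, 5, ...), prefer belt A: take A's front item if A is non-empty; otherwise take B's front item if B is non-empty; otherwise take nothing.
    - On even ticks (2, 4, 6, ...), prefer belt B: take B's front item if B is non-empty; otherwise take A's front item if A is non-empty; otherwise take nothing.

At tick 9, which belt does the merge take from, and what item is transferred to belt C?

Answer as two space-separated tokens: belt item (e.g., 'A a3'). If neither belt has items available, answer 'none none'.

Answer: B valve

Derivation:
Tick 1: prefer A, take reel from A; A=[hinge,bolt] B=[peg,shaft,fin,joint,lathe,valve] C=[reel]
Tick 2: prefer B, take peg from B; A=[hinge,bolt] B=[shaft,fin,joint,lathe,valve] C=[reel,peg]
Tick 3: prefer A, take hinge from A; A=[bolt] B=[shaft,fin,joint,lathe,valve] C=[reel,peg,hinge]
Tick 4: prefer B, take shaft from B; A=[bolt] B=[fin,joint,lathe,valve] C=[reel,peg,hinge,shaft]
Tick 5: prefer A, take bolt from A; A=[-] B=[fin,joint,lathe,valve] C=[reel,peg,hinge,shaft,bolt]
Tick 6: prefer B, take fin from B; A=[-] B=[joint,lathe,valve] C=[reel,peg,hinge,shaft,bolt,fin]
Tick 7: prefer A, take joint from B; A=[-] B=[lathe,valve] C=[reel,peg,hinge,shaft,bolt,fin,joint]
Tick 8: prefer B, take lathe from B; A=[-] B=[valve] C=[reel,peg,hinge,shaft,bolt,fin,joint,lathe]
Tick 9: prefer A, take valve from B; A=[-] B=[-] C=[reel,peg,hinge,shaft,bolt,fin,joint,lathe,valve]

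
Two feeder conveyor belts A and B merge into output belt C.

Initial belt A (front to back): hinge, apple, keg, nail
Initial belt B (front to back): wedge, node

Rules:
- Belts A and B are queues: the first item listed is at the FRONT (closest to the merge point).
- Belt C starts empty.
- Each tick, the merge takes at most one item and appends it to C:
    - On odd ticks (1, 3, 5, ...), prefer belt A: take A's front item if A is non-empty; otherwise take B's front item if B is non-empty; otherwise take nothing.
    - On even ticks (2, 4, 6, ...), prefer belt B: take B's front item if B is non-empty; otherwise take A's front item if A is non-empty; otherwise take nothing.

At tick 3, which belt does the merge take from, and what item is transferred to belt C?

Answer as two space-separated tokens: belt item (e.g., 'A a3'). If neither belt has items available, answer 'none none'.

Answer: A apple

Derivation:
Tick 1: prefer A, take hinge from A; A=[apple,keg,nail] B=[wedge,node] C=[hinge]
Tick 2: prefer B, take wedge from B; A=[apple,keg,nail] B=[node] C=[hinge,wedge]
Tick 3: prefer A, take apple from A; A=[keg,nail] B=[node] C=[hinge,wedge,apple]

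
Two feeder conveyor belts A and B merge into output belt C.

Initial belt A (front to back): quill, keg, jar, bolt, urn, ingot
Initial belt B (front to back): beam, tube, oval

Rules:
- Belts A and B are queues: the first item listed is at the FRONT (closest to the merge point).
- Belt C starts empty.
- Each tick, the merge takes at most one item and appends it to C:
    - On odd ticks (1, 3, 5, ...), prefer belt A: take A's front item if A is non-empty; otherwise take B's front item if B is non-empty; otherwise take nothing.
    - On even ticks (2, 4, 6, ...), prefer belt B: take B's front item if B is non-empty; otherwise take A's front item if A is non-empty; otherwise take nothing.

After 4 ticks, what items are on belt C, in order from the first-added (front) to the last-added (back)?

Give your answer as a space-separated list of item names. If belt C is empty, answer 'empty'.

Tick 1: prefer A, take quill from A; A=[keg,jar,bolt,urn,ingot] B=[beam,tube,oval] C=[quill]
Tick 2: prefer B, take beam from B; A=[keg,jar,bolt,urn,ingot] B=[tube,oval] C=[quill,beam]
Tick 3: prefer A, take keg from A; A=[jar,bolt,urn,ingot] B=[tube,oval] C=[quill,beam,keg]
Tick 4: prefer B, take tube from B; A=[jar,bolt,urn,ingot] B=[oval] C=[quill,beam,keg,tube]

Answer: quill beam keg tube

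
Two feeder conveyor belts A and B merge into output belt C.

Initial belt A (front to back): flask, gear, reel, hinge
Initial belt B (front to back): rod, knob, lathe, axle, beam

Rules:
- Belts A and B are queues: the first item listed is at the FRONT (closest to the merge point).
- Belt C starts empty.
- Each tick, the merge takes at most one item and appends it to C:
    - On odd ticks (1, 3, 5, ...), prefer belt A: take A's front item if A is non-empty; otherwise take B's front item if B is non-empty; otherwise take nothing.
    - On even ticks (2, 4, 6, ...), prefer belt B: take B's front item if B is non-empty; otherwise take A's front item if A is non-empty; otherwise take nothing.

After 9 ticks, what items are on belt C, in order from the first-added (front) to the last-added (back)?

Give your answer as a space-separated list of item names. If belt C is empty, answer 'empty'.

Tick 1: prefer A, take flask from A; A=[gear,reel,hinge] B=[rod,knob,lathe,axle,beam] C=[flask]
Tick 2: prefer B, take rod from B; A=[gear,reel,hinge] B=[knob,lathe,axle,beam] C=[flask,rod]
Tick 3: prefer A, take gear from A; A=[reel,hinge] B=[knob,lathe,axle,beam] C=[flask,rod,gear]
Tick 4: prefer B, take knob from B; A=[reel,hinge] B=[lathe,axle,beam] C=[flask,rod,gear,knob]
Tick 5: prefer A, take reel from A; A=[hinge] B=[lathe,axle,beam] C=[flask,rod,gear,knob,reel]
Tick 6: prefer B, take lathe from B; A=[hinge] B=[axle,beam] C=[flask,rod,gear,knob,reel,lathe]
Tick 7: prefer A, take hinge from A; A=[-] B=[axle,beam] C=[flask,rod,gear,knob,reel,lathe,hinge]
Tick 8: prefer B, take axle from B; A=[-] B=[beam] C=[flask,rod,gear,knob,reel,lathe,hinge,axle]
Tick 9: prefer A, take beam from B; A=[-] B=[-] C=[flask,rod,gear,knob,reel,lathe,hinge,axle,beam]

Answer: flask rod gear knob reel lathe hinge axle beam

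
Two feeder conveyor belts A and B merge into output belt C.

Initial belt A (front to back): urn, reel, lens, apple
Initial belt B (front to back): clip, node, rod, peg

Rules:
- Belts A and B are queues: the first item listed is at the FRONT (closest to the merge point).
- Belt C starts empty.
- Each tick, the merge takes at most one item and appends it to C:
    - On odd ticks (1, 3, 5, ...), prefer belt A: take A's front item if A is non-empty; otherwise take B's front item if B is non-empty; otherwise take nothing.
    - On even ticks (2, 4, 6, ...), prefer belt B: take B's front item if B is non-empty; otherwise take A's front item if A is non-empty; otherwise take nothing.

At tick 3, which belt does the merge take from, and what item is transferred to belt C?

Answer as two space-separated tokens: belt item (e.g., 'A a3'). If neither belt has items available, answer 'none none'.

Tick 1: prefer A, take urn from A; A=[reel,lens,apple] B=[clip,node,rod,peg] C=[urn]
Tick 2: prefer B, take clip from B; A=[reel,lens,apple] B=[node,rod,peg] C=[urn,clip]
Tick 3: prefer A, take reel from A; A=[lens,apple] B=[node,rod,peg] C=[urn,clip,reel]

Answer: A reel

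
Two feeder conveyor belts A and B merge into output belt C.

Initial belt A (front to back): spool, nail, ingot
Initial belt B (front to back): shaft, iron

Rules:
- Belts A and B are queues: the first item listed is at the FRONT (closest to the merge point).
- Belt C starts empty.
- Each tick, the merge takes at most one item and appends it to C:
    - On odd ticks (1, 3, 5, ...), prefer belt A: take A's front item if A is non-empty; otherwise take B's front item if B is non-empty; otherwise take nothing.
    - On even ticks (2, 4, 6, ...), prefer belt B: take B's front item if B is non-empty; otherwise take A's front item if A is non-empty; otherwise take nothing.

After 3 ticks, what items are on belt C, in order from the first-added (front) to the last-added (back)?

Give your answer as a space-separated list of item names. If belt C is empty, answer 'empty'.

Tick 1: prefer A, take spool from A; A=[nail,ingot] B=[shaft,iron] C=[spool]
Tick 2: prefer B, take shaft from B; A=[nail,ingot] B=[iron] C=[spool,shaft]
Tick 3: prefer A, take nail from A; A=[ingot] B=[iron] C=[spool,shaft,nail]

Answer: spool shaft nail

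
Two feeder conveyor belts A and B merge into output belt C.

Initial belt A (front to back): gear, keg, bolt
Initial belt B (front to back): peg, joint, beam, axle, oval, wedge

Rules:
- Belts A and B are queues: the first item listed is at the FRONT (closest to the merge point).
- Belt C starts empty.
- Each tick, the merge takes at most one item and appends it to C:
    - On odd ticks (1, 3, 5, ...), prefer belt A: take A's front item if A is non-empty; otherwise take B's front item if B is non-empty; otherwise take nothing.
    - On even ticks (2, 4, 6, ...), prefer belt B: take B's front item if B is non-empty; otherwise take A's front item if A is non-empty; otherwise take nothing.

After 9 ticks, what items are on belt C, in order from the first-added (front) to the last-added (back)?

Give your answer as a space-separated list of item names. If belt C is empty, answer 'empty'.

Tick 1: prefer A, take gear from A; A=[keg,bolt] B=[peg,joint,beam,axle,oval,wedge] C=[gear]
Tick 2: prefer B, take peg from B; A=[keg,bolt] B=[joint,beam,axle,oval,wedge] C=[gear,peg]
Tick 3: prefer A, take keg from A; A=[bolt] B=[joint,beam,axle,oval,wedge] C=[gear,peg,keg]
Tick 4: prefer B, take joint from B; A=[bolt] B=[beam,axle,oval,wedge] C=[gear,peg,keg,joint]
Tick 5: prefer A, take bolt from A; A=[-] B=[beam,axle,oval,wedge] C=[gear,peg,keg,joint,bolt]
Tick 6: prefer B, take beam from B; A=[-] B=[axle,oval,wedge] C=[gear,peg,keg,joint,bolt,beam]
Tick 7: prefer A, take axle from B; A=[-] B=[oval,wedge] C=[gear,peg,keg,joint,bolt,beam,axle]
Tick 8: prefer B, take oval from B; A=[-] B=[wedge] C=[gear,peg,keg,joint,bolt,beam,axle,oval]
Tick 9: prefer A, take wedge from B; A=[-] B=[-] C=[gear,peg,keg,joint,bolt,beam,axle,oval,wedge]

Answer: gear peg keg joint bolt beam axle oval wedge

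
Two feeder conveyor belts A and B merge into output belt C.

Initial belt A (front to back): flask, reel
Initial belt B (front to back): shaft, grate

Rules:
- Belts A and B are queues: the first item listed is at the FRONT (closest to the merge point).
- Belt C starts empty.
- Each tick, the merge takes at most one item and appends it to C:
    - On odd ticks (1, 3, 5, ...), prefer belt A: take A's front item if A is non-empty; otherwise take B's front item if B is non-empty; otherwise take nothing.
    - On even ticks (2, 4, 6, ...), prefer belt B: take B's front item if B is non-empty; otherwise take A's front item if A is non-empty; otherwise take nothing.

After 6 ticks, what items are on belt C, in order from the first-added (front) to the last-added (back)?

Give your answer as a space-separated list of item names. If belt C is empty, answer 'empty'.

Tick 1: prefer A, take flask from A; A=[reel] B=[shaft,grate] C=[flask]
Tick 2: prefer B, take shaft from B; A=[reel] B=[grate] C=[flask,shaft]
Tick 3: prefer A, take reel from A; A=[-] B=[grate] C=[flask,shaft,reel]
Tick 4: prefer B, take grate from B; A=[-] B=[-] C=[flask,shaft,reel,grate]
Tick 5: prefer A, both empty, nothing taken; A=[-] B=[-] C=[flask,shaft,reel,grate]
Tick 6: prefer B, both empty, nothing taken; A=[-] B=[-] C=[flask,shaft,reel,grate]

Answer: flask shaft reel grate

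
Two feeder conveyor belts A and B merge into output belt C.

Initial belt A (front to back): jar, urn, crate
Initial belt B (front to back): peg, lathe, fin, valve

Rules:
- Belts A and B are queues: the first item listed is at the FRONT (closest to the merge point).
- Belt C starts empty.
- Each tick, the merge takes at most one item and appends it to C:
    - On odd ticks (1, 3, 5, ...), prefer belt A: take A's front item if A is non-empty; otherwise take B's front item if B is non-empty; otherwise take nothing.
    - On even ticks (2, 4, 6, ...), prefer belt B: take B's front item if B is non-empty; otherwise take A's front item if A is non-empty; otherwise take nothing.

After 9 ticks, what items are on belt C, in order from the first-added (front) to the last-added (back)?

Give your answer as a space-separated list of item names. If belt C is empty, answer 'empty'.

Answer: jar peg urn lathe crate fin valve

Derivation:
Tick 1: prefer A, take jar from A; A=[urn,crate] B=[peg,lathe,fin,valve] C=[jar]
Tick 2: prefer B, take peg from B; A=[urn,crate] B=[lathe,fin,valve] C=[jar,peg]
Tick 3: prefer A, take urn from A; A=[crate] B=[lathe,fin,valve] C=[jar,peg,urn]
Tick 4: prefer B, take lathe from B; A=[crate] B=[fin,valve] C=[jar,peg,urn,lathe]
Tick 5: prefer A, take crate from A; A=[-] B=[fin,valve] C=[jar,peg,urn,lathe,crate]
Tick 6: prefer B, take fin from B; A=[-] B=[valve] C=[jar,peg,urn,lathe,crate,fin]
Tick 7: prefer A, take valve from B; A=[-] B=[-] C=[jar,peg,urn,lathe,crate,fin,valve]
Tick 8: prefer B, both empty, nothing taken; A=[-] B=[-] C=[jar,peg,urn,lathe,crate,fin,valve]
Tick 9: prefer A, both empty, nothing taken; A=[-] B=[-] C=[jar,peg,urn,lathe,crate,fin,valve]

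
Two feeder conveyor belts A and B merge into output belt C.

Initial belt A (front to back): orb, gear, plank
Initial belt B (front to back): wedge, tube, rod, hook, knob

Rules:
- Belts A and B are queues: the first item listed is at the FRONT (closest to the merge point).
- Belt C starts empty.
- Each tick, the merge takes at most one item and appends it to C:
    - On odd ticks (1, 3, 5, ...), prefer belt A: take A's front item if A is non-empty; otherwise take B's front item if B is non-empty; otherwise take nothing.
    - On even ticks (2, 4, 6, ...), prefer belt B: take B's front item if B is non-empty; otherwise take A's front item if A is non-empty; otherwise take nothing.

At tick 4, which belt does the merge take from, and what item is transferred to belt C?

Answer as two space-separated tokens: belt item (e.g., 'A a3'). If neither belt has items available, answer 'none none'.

Tick 1: prefer A, take orb from A; A=[gear,plank] B=[wedge,tube,rod,hook,knob] C=[orb]
Tick 2: prefer B, take wedge from B; A=[gear,plank] B=[tube,rod,hook,knob] C=[orb,wedge]
Tick 3: prefer A, take gear from A; A=[plank] B=[tube,rod,hook,knob] C=[orb,wedge,gear]
Tick 4: prefer B, take tube from B; A=[plank] B=[rod,hook,knob] C=[orb,wedge,gear,tube]

Answer: B tube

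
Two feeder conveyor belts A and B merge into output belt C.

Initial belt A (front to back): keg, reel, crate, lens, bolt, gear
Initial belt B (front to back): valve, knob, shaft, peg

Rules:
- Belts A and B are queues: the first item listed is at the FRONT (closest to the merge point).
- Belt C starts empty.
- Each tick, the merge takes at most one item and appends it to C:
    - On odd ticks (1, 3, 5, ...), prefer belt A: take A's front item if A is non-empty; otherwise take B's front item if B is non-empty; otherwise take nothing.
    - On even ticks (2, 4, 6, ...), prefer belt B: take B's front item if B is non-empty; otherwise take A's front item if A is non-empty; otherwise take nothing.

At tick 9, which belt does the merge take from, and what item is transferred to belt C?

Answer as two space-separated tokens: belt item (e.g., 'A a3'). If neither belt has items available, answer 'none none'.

Tick 1: prefer A, take keg from A; A=[reel,crate,lens,bolt,gear] B=[valve,knob,shaft,peg] C=[keg]
Tick 2: prefer B, take valve from B; A=[reel,crate,lens,bolt,gear] B=[knob,shaft,peg] C=[keg,valve]
Tick 3: prefer A, take reel from A; A=[crate,lens,bolt,gear] B=[knob,shaft,peg] C=[keg,valve,reel]
Tick 4: prefer B, take knob from B; A=[crate,lens,bolt,gear] B=[shaft,peg] C=[keg,valve,reel,knob]
Tick 5: prefer A, take crate from A; A=[lens,bolt,gear] B=[shaft,peg] C=[keg,valve,reel,knob,crate]
Tick 6: prefer B, take shaft from B; A=[lens,bolt,gear] B=[peg] C=[keg,valve,reel,knob,crate,shaft]
Tick 7: prefer A, take lens from A; A=[bolt,gear] B=[peg] C=[keg,valve,reel,knob,crate,shaft,lens]
Tick 8: prefer B, take peg from B; A=[bolt,gear] B=[-] C=[keg,valve,reel,knob,crate,shaft,lens,peg]
Tick 9: prefer A, take bolt from A; A=[gear] B=[-] C=[keg,valve,reel,knob,crate,shaft,lens,peg,bolt]

Answer: A bolt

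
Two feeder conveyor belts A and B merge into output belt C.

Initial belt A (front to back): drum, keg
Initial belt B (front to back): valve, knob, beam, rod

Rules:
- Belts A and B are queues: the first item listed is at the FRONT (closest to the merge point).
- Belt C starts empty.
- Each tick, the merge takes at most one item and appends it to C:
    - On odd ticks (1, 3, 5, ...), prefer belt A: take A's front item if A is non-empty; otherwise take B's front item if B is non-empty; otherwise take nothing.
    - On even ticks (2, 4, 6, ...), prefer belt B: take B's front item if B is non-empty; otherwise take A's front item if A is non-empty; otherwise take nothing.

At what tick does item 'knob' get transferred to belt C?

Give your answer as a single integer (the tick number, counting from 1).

Answer: 4

Derivation:
Tick 1: prefer A, take drum from A; A=[keg] B=[valve,knob,beam,rod] C=[drum]
Tick 2: prefer B, take valve from B; A=[keg] B=[knob,beam,rod] C=[drum,valve]
Tick 3: prefer A, take keg from A; A=[-] B=[knob,beam,rod] C=[drum,valve,keg]
Tick 4: prefer B, take knob from B; A=[-] B=[beam,rod] C=[drum,valve,keg,knob]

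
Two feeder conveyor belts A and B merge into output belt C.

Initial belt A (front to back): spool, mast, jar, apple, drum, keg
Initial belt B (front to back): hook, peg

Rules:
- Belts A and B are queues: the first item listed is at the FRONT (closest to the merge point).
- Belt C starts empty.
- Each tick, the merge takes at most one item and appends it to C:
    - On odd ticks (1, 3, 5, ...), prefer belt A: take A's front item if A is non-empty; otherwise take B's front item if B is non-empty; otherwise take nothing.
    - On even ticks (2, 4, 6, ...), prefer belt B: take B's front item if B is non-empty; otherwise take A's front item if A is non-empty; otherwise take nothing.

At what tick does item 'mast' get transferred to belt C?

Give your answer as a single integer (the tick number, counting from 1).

Answer: 3

Derivation:
Tick 1: prefer A, take spool from A; A=[mast,jar,apple,drum,keg] B=[hook,peg] C=[spool]
Tick 2: prefer B, take hook from B; A=[mast,jar,apple,drum,keg] B=[peg] C=[spool,hook]
Tick 3: prefer A, take mast from A; A=[jar,apple,drum,keg] B=[peg] C=[spool,hook,mast]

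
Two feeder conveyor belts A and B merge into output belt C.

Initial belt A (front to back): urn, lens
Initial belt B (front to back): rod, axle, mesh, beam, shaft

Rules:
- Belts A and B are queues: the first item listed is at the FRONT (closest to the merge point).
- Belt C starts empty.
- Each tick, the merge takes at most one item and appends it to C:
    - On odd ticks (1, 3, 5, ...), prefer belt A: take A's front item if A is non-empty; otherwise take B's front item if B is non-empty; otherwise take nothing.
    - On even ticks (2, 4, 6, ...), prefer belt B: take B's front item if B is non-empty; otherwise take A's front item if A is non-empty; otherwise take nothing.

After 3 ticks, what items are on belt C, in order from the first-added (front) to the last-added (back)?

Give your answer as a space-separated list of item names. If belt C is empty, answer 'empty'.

Tick 1: prefer A, take urn from A; A=[lens] B=[rod,axle,mesh,beam,shaft] C=[urn]
Tick 2: prefer B, take rod from B; A=[lens] B=[axle,mesh,beam,shaft] C=[urn,rod]
Tick 3: prefer A, take lens from A; A=[-] B=[axle,mesh,beam,shaft] C=[urn,rod,lens]

Answer: urn rod lens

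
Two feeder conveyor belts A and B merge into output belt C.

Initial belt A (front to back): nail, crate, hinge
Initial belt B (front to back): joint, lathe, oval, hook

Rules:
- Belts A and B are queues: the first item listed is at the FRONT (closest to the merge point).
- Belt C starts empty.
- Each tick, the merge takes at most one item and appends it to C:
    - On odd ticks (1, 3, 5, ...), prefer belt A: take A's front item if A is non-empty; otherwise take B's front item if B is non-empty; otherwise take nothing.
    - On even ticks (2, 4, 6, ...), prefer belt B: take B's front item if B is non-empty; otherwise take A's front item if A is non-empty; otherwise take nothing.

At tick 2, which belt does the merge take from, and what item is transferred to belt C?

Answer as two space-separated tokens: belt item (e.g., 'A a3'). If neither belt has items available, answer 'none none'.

Tick 1: prefer A, take nail from A; A=[crate,hinge] B=[joint,lathe,oval,hook] C=[nail]
Tick 2: prefer B, take joint from B; A=[crate,hinge] B=[lathe,oval,hook] C=[nail,joint]

Answer: B joint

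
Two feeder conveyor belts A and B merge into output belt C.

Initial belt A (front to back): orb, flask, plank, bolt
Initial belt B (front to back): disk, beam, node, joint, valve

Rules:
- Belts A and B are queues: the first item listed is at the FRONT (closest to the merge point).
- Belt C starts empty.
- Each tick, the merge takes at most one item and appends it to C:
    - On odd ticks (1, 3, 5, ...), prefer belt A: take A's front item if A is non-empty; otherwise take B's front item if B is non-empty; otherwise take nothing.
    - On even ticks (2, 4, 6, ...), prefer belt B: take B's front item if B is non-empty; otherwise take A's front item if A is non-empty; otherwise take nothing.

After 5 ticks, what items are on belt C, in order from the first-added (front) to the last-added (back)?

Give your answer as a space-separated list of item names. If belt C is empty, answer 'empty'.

Tick 1: prefer A, take orb from A; A=[flask,plank,bolt] B=[disk,beam,node,joint,valve] C=[orb]
Tick 2: prefer B, take disk from B; A=[flask,plank,bolt] B=[beam,node,joint,valve] C=[orb,disk]
Tick 3: prefer A, take flask from A; A=[plank,bolt] B=[beam,node,joint,valve] C=[orb,disk,flask]
Tick 4: prefer B, take beam from B; A=[plank,bolt] B=[node,joint,valve] C=[orb,disk,flask,beam]
Tick 5: prefer A, take plank from A; A=[bolt] B=[node,joint,valve] C=[orb,disk,flask,beam,plank]

Answer: orb disk flask beam plank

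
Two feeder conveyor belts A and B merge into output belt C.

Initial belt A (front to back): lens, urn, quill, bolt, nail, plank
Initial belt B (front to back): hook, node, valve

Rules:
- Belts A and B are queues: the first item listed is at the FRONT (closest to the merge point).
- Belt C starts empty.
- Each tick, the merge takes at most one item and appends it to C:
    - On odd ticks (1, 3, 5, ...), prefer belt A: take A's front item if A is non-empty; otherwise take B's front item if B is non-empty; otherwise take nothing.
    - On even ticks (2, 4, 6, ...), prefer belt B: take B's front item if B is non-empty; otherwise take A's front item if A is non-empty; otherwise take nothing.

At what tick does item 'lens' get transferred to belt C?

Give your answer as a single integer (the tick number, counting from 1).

Tick 1: prefer A, take lens from A; A=[urn,quill,bolt,nail,plank] B=[hook,node,valve] C=[lens]

Answer: 1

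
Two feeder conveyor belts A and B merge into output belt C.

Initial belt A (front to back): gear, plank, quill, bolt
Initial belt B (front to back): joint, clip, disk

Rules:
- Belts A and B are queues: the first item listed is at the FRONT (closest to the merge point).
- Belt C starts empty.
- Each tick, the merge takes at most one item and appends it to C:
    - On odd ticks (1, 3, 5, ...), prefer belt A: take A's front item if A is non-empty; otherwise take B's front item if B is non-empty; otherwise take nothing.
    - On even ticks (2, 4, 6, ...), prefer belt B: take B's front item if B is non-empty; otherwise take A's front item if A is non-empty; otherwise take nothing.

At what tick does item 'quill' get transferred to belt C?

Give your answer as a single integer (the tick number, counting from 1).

Answer: 5

Derivation:
Tick 1: prefer A, take gear from A; A=[plank,quill,bolt] B=[joint,clip,disk] C=[gear]
Tick 2: prefer B, take joint from B; A=[plank,quill,bolt] B=[clip,disk] C=[gear,joint]
Tick 3: prefer A, take plank from A; A=[quill,bolt] B=[clip,disk] C=[gear,joint,plank]
Tick 4: prefer B, take clip from B; A=[quill,bolt] B=[disk] C=[gear,joint,plank,clip]
Tick 5: prefer A, take quill from A; A=[bolt] B=[disk] C=[gear,joint,plank,clip,quill]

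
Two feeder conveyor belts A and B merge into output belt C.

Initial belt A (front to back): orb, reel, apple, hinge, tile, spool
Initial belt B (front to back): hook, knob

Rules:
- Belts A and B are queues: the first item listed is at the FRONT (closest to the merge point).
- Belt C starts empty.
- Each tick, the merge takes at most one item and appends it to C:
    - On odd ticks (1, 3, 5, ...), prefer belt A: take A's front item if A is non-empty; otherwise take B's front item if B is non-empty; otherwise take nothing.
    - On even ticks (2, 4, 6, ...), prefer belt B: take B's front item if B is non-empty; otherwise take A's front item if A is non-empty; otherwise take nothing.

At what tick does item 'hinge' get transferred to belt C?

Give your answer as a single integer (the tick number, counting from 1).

Tick 1: prefer A, take orb from A; A=[reel,apple,hinge,tile,spool] B=[hook,knob] C=[orb]
Tick 2: prefer B, take hook from B; A=[reel,apple,hinge,tile,spool] B=[knob] C=[orb,hook]
Tick 3: prefer A, take reel from A; A=[apple,hinge,tile,spool] B=[knob] C=[orb,hook,reel]
Tick 4: prefer B, take knob from B; A=[apple,hinge,tile,spool] B=[-] C=[orb,hook,reel,knob]
Tick 5: prefer A, take apple from A; A=[hinge,tile,spool] B=[-] C=[orb,hook,reel,knob,apple]
Tick 6: prefer B, take hinge from A; A=[tile,spool] B=[-] C=[orb,hook,reel,knob,apple,hinge]

Answer: 6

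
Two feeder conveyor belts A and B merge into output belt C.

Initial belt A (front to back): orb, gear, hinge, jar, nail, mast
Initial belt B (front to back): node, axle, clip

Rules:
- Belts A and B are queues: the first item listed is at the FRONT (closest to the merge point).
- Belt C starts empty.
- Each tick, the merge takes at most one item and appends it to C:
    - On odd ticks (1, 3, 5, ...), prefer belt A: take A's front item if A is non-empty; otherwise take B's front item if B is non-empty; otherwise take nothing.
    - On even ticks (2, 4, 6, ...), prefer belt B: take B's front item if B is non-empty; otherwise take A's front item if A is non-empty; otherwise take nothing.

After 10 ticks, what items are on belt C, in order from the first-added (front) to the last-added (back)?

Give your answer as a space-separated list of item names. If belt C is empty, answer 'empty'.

Answer: orb node gear axle hinge clip jar nail mast

Derivation:
Tick 1: prefer A, take orb from A; A=[gear,hinge,jar,nail,mast] B=[node,axle,clip] C=[orb]
Tick 2: prefer B, take node from B; A=[gear,hinge,jar,nail,mast] B=[axle,clip] C=[orb,node]
Tick 3: prefer A, take gear from A; A=[hinge,jar,nail,mast] B=[axle,clip] C=[orb,node,gear]
Tick 4: prefer B, take axle from B; A=[hinge,jar,nail,mast] B=[clip] C=[orb,node,gear,axle]
Tick 5: prefer A, take hinge from A; A=[jar,nail,mast] B=[clip] C=[orb,node,gear,axle,hinge]
Tick 6: prefer B, take clip from B; A=[jar,nail,mast] B=[-] C=[orb,node,gear,axle,hinge,clip]
Tick 7: prefer A, take jar from A; A=[nail,mast] B=[-] C=[orb,node,gear,axle,hinge,clip,jar]
Tick 8: prefer B, take nail from A; A=[mast] B=[-] C=[orb,node,gear,axle,hinge,clip,jar,nail]
Tick 9: prefer A, take mast from A; A=[-] B=[-] C=[orb,node,gear,axle,hinge,clip,jar,nail,mast]
Tick 10: prefer B, both empty, nothing taken; A=[-] B=[-] C=[orb,node,gear,axle,hinge,clip,jar,nail,mast]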